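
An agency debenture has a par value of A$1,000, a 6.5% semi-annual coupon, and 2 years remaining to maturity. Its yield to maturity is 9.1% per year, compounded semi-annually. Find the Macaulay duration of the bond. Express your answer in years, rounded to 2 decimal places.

Periodic yield y = 0.0455. Discount each cash flow and weight by its period:
  t   CF        PV=CF/(1+0.0455)^t    t·PV
  1        32.50        31.0856        31.0856
  2        32.50        29.7328        59.4655
  3        32.50        28.4388        85.3164
  4     1,032.50       864.1595     3,456.6380
  Σ                    953.4167     3,632.5056
Price P = Σ PV = 953.4167.
Macaulay duration = Σ(t·PV) / P = 3,632.5056 / 953.4167 = 3.80999 half-year periods.
In years: 3.80999 / 2 = 1.90499 years.

1.90 years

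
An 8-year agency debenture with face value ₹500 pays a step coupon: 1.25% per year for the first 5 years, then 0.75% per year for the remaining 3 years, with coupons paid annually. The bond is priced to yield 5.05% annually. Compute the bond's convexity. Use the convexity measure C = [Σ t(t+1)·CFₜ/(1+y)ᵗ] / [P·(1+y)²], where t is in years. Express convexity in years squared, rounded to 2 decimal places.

With y = 0.0505:
  t   CF        PV=CF/(1+0.0505)^t    t·PV        t(t+1)·PV
  1         6.25         5.9495         5.9495          11.8991
  2         6.25         5.6635        11.3271          33.9812
  3         6.25         5.3913        16.1738          64.6954
  4         6.25         5.1321        20.5284         102.6422
  5         6.25         4.8854        24.4270         146.5619
  6         3.75         2.7903        16.7420         117.1937
  7         3.75         2.6562        18.5933         148.7465
  8       503.75       339.6617     2,717.2938      24,455.6439
  Σ                    372.1301     2,831.0349      25,081.3638
P = 372.1301.
Convexity = Σ t(t+1)·PV / [P·(1+y)²] = 25,081.3638 / (372.1301 × 1.103550) = 61.07511.

61.08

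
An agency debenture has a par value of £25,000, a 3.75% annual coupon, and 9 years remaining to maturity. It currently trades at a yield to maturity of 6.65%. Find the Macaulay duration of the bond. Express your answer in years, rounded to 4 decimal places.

Periodic yield y = 0.0665. Discount each cash flow and weight by its year:
  t   CF        PV=CF/(1+0.0665)^t    t·PV
  1       937.50       879.0436       879.0436
  2       937.50       824.2322     1,648.4643
  3       937.50       772.8384     2,318.5152
  4       937.50       724.6492     2,898.5969
  5       937.50       679.4648     3,397.3241
  6       937.50       637.0978     3,822.5869
  7       937.50       597.3725     4,181.6078
  8       937.50       560.1243     4,480.9942
  9    25,937.50    14,530.4939   130,774.4450
  Σ                 20,205.3168   154,401.5781
Price P = Σ PV = 20,205.3168.
Macaulay duration = Σ(t·PV) / P = 154,401.5781 / 20,205.3168 = 7.64163 years.

7.6416 years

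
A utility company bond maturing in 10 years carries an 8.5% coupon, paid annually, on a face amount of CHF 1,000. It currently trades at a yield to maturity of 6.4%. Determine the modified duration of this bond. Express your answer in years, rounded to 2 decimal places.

Periodic yield y = 0.064. First find Macaulay duration:
  t   CF        PV=CF/(1+0.064)^t    t·PV
  1        85.00        79.8872        79.8872
  2        85.00        75.0820       150.1639
  3        85.00        70.5658       211.6973
  4        85.00        66.3212       265.2848
  5        85.00        62.3320       311.6598
  6        85.00        58.5827       351.4960
  7        85.00        55.0589       385.4123
  8        85.00        51.7471       413.9767
  9        85.00        48.6345       437.7103
  10    1,085.00       583.4632     5,834.6319
  Σ                  1,151.6744     8,441.9203
P = 1,151.6744; Macaulay duration = 8,441.9203 / 1,151.6744 = 7.33013 years.
Modified duration = D_Mac / (1 + y) = 7.33013 / 1.064 = 6.88922 years.

6.89 years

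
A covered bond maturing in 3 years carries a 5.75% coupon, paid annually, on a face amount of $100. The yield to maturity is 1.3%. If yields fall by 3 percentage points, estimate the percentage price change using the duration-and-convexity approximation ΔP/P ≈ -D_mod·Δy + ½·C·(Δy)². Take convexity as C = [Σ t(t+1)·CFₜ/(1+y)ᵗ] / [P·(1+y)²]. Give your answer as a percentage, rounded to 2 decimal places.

+8.93%

With y = 0.013:
  t   CF        PV=CF/(1+0.013)^t    t·PV        t(t+1)·PV
  1         5.75         5.6762         5.6762          11.3524
  2         5.75         5.6034        11.2067          33.6202
  3       105.75       101.7307       305.1921       1,220.7684
  Σ                    113.0103       322.0750       1,265.7410
P = 113.0103; D_Mac = 2.84996 yrs; D_mod = 2.81339 yrs; C = 10.91461.
Duration effect: -2.81339 × (-0.03) = +0.084402
Convexity effect: 0.5 × 10.91461 × (-0.03)² = +0.0049116
ΔP/P ≈ +0.084402 + 0.0049116 = +0.089313 = +8.9313%.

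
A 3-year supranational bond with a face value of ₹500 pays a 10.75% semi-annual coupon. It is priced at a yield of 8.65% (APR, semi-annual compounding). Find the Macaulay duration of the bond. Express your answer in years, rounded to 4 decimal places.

2.6532 years

Periodic yield y = 0.04325. Discount each cash flow and weight by its period:
  t   CF        PV=CF/(1+0.04325)^t    t·PV
  1       26.875        25.7608        25.7608
  2       26.875        24.6929        49.3858
  3       26.875        23.6692        71.0076
  4       26.875        22.6879        90.7517
  5       26.875        21.7474       108.7368
  6      526.875       408.6742     2,452.0453
  Σ                    527.2324     2,797.6879
Price P = Σ PV = 527.2324.
Macaulay duration = Σ(t·PV) / P = 2,797.6879 / 527.2324 = 5.30637 half-year periods.
In years: 5.30637 / 2 = 2.65318 years.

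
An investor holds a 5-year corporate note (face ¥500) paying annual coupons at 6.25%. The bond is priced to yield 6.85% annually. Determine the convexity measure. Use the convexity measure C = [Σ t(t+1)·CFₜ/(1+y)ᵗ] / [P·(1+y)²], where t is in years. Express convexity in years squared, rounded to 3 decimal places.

With y = 0.0685:
  t   CF        PV=CF/(1+0.0685)^t    t·PV        t(t+1)·PV
  1        31.25        29.2466        29.2466          58.4932
  2        31.25        27.3716        54.7433         164.2299
  3        31.25        25.6169        76.8507         307.4027
  4        31.25        23.9746        95.8985         479.4926
  5       531.25       381.4401     1,907.2003      11,443.2020
  Σ                    487.6498     2,163.9394      12,452.8204
P = 487.6498.
Convexity = Σ t(t+1)·PV / [P·(1+y)²] = 12,452.8204 / (487.6498 × 1.141692) = 22.36715.

22.367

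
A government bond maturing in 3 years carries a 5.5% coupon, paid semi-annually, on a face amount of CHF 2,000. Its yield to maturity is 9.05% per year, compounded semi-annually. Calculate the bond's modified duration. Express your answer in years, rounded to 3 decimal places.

2.674 years

Periodic yield y = 0.04525. First find Macaulay duration:
  t   CF        PV=CF/(1+0.04525)^t    t·PV
  1        55.00        52.6190        52.6190
  2        55.00        50.3411       100.6821
  3        55.00        48.1617       144.4852
  4        55.00        46.0768       184.3071
  5        55.00        44.0821       220.4103
  6     2,055.00     1,575.7625     9,454.5752
  Σ                  1,817.0431    10,157.0788
P = 1,817.0431; Macaulay duration = 10,157.0788 / 1,817.0431 = 5.58989 half-year periods = 2.79495 years.
Modified duration = D_Mac / (1 + y) = 2.79495 / 1.04525 = 2.67395 years.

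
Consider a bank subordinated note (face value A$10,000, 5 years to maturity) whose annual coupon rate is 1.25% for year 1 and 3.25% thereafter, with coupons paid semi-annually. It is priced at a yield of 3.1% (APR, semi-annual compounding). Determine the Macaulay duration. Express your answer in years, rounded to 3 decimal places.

Periodic yield y = 0.0155. Discount each cash flow and weight by its period:
  t   CF        PV=CF/(1+0.0155)^t    t·PV
  1        62.50        61.5460        61.5460
  2        62.50        60.6066       121.2133
  3       162.50       155.1721       465.5162
  4       162.50       152.8036       611.2145
  5       162.50       150.4713       752.3566
  6       162.50       148.1746       889.0477
  7       162.50       145.9130     1,021.3907
  8       162.50       143.6858     1,149.4866
  9       162.50       141.4927     1,273.4342
  10   10,162.50     8,713.6735    87,136.7346
  Σ                  9,873.5393    93,481.9406
Price P = Σ PV = 9,873.5393.
Macaulay duration = Σ(t·PV) / P = 93,481.9406 / 9,873.5393 = 9.46793 half-year periods.
In years: 9.46793 / 2 = 4.73396 years.

4.734 years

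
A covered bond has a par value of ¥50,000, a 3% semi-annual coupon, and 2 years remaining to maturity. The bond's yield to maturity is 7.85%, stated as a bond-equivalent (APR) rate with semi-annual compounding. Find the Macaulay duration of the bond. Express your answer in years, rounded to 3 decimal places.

1.954 years

Periodic yield y = 0.03925. Discount each cash flow and weight by its period:
  t   CF        PV=CF/(1+0.03925)^t    t·PV
  1       750.00       721.6743       721.6743
  2       750.00       694.4184     1,388.8367
  3       750.00       668.1918     2,004.5755
  4    50,750.00    43,506.6770   174,026.7081
  Σ                 45,590.9615   178,141.7946
Price P = Σ PV = 45,590.9615.
Macaulay duration = Σ(t·PV) / P = 178,141.7946 / 45,590.9615 = 3.90739 half-year periods.
In years: 3.90739 / 2 = 1.95370 years.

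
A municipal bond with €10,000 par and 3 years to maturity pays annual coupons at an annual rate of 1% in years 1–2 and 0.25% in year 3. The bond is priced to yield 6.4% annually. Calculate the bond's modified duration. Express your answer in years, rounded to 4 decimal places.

Periodic yield y = 0.064. First find Macaulay duration:
  t   CF        PV=CF/(1+0.064)^t    t·PV
  1       100.00        93.9850        93.9850
  2       100.00        88.3317       176.6635
  3    10,025.00     8,322.6091    24,967.8273
  Σ                  8,504.9258    25,238.4758
P = 8,504.9258; Macaulay duration = 25,238.4758 / 8,504.9258 = 2.96751 years.
Modified duration = D_Mac / (1 + y) = 2.96751 / 1.064 = 2.78902 years.

2.7890 years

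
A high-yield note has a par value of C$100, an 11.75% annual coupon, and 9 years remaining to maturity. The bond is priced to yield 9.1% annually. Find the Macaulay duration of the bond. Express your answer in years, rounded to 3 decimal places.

6.229 years

Periodic yield y = 0.091. Discount each cash flow and weight by its year:
  t   CF        PV=CF/(1+0.091)^t    t·PV
  1        11.75        10.7699        10.7699
  2        11.75         9.8716        19.7432
  3        11.75         9.0482        27.1447
  4        11.75         8.2935        33.1741
  5        11.75         7.6018        38.0088
  6        11.75         6.9677        41.8062
  7        11.75         6.3865        44.7057
  8        11.75         5.8538        46.8306
  9       111.75        51.0299       459.2692
  Σ                    115.8230       721.4524
Price P = Σ PV = 115.8230.
Macaulay duration = Σ(t·PV) / P = 721.4524 / 115.8230 = 6.22892 years.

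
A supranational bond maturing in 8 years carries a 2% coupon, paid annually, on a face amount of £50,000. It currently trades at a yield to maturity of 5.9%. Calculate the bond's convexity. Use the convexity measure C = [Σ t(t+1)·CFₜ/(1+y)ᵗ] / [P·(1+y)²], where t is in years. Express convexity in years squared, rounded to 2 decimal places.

With y = 0.059:
  t   CF        PV=CF/(1+0.059)^t    t·PV        t(t+1)·PV
  1     1,000.00       944.2871       944.2871       1,888.5741
  2     1,000.00       891.6781     1,783.3561       5,350.0683
  3     1,000.00       842.0001     2,526.0002      10,104.0007
  4     1,000.00       795.0898     3,180.3590      15,901.7952
  5     1,000.00       750.7930     3,753.9649      22,523.7892
  6     1,000.00       708.9641     4,253.7846      29,776.4919
  7     1,000.00       669.4656     4,686.2593      37,490.0747
  8    51,000.00    32,240.5540   257,924.4317   2,321,319.8849
  Σ                 37,842.8316   279,052.4428   2,444,354.6790
P = 37,842.8316.
Convexity = Σ t(t+1)·PV / [P·(1+y)²] = 2,444,354.6790 / (37,842.8316 × 1.121481) = 57.59552.

57.60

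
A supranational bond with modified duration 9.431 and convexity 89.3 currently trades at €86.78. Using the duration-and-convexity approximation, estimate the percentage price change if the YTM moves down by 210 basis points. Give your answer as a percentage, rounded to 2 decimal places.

+21.77%

Duration effect: -D_mod·Δy = -9.431 × (-0.021) = +0.198051
Convexity effect: ½·C·(Δy)² = 0.5 × 89.3 × (-0.021)² = +0.01969065
ΔP/P ≈ +0.198051 + 0.01969065 = +0.21774165
= +21.774165%.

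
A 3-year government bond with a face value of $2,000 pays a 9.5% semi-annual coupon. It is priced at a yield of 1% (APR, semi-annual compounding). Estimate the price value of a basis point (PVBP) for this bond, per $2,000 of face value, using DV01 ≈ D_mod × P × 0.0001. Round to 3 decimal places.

Periodic yield y = 0.005.
  t   CF        PV=CF/(1+0.005)^t    t·PV
  1        95.00        94.5274        94.5274
  2        95.00        94.0571       188.1142
  3        95.00        93.5891       280.7674
  4        95.00        93.1235       372.4941
  5        95.00        92.6602       463.3011
  6     2,095.00     2,033.2354    12,199.4122
  Σ                  2,501.1927    13,598.6163
P = 2,501.1927; D_Mac = 5.43685 half-year periods = 2.71843 yrs; D_mod = 2.70490 yrs.
DV01 ≈ 2.70490 × 2,501.1927 × 0.0001 = 0.676548.

$0.677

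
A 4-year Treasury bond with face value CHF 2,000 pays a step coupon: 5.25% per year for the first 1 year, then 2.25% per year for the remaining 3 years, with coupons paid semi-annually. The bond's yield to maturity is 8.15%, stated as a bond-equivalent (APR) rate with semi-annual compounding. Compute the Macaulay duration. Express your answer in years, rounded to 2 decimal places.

Periodic yield y = 0.04075. Discount each cash flow and weight by its period:
  t   CF        PV=CF/(1+0.04075)^t    t·PV
  1        52.50        50.4444        50.4444
  2        52.50        48.4693        96.9385
  3        22.50        19.9592        59.8776
  4        22.50        19.1777        76.7109
  5        22.50        18.4268        92.1341
  6        22.50        17.7053       106.2320
  7        22.50        17.0121       119.0846
  8     2,022.50     1,469.3227    11,754.5812
  Σ                  1,660.5175    12,356.0033
Price P = Σ PV = 1,660.5175.
Macaulay duration = Σ(t·PV) / P = 12,356.0033 / 1,660.5175 = 7.44106 half-year periods.
In years: 7.44106 / 2 = 3.72053 years.

3.72 years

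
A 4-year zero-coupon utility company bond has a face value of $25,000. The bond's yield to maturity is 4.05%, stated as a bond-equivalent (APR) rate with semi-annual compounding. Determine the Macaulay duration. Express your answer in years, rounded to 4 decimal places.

A zero-coupon bond has a single cash flow at maturity, so its Macaulay duration equals its maturity: 4 years.
(Equivalently: 8 semi-annual periods ÷ 2 = 4 years.)

4.0000 years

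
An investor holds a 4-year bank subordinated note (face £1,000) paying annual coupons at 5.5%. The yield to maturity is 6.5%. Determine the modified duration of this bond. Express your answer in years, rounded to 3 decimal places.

3.467 years

Periodic yield y = 0.065. First find Macaulay duration:
  t   CF        PV=CF/(1+0.065)^t    t·PV
  1        55.00        51.6432        51.6432
  2        55.00        48.4913        96.9825
  3        55.00        45.5317       136.5951
  4     1,055.00       820.0759     3,280.3034
  Σ                    965.7420     3,565.5243
P = 965.7420; Macaulay duration = 3,565.5243 / 965.7420 = 3.69200 years.
Modified duration = D_Mac / (1 + y) = 3.69200 / 1.065 = 3.46667 years.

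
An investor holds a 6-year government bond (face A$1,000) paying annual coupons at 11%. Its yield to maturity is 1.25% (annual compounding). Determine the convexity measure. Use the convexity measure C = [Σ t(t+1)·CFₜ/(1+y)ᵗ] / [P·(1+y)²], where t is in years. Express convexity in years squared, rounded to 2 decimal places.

With y = 0.0125:
  t   CF        PV=CF/(1+0.0125)^t    t·PV        t(t+1)·PV
  1       110.00       108.6420       108.6420         217.2840
  2       110.00       107.3007       214.6014         643.8043
  3       110.00       105.9760       317.9280       1,271.7122
  4       110.00       104.6677       418.6707       2,093.3534
  5       110.00       103.3755       516.8774       3,101.2643
  6     1,110.00     1,030.2741     6,181.6447      43,271.5127
  Σ                  1,560.2360     7,758.3642      50,598.9309
P = 1,560.2360.
Convexity = Σ t(t+1)·PV / [P·(1+y)²] = 50,598.9309 / (1,560.2360 × 1.025156) = 31.63450.

31.63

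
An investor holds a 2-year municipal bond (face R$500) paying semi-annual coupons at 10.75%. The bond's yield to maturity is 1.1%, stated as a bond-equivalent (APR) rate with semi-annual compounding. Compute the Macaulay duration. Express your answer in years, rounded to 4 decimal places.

Periodic yield y = 0.0055. Discount each cash flow and weight by its period:
  t   CF        PV=CF/(1+0.0055)^t    t·PV
  1       26.875        26.7280        26.7280
  2       26.875        26.5818        53.1636
  3       26.875        26.4364        79.3092
  4      526.875       515.4414     2,061.7656
  Σ                    595.1876     2,220.9663
Price P = Σ PV = 595.1876.
Macaulay duration = Σ(t·PV) / P = 2,220.9663 / 595.1876 = 3.73154 half-year periods.
In years: 3.73154 / 2 = 1.86577 years.

1.8658 years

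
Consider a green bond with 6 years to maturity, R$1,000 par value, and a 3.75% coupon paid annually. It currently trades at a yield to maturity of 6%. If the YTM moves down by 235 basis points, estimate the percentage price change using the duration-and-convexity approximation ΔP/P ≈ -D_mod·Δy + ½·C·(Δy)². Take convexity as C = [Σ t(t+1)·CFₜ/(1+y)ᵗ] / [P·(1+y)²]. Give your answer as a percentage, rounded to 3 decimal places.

With y = 0.06:
  t   CF        PV=CF/(1+0.06)^t    t·PV        t(t+1)·PV
  1        37.50        35.3774        35.3774          70.7547
  2        37.50        33.3749        66.7497         200.2492
  3        37.50        31.4857        94.4572         377.8287
  4        37.50        29.7035       118.8140         594.0702
  5        37.50        28.0222       140.1109         840.6654
  6     1,037.50       731.3966     4,388.3794      30,718.6555
  Σ                    889.3602     4,843.8886      32,802.2238
P = 889.3602; D_Mac = 5.44649 yrs; D_mod = 5.13820 yrs; C = 32.82569.
Duration effect: -5.13820 × (-0.0235) = +0.120748
Convexity effect: 0.5 × 32.82569 × (-0.0235)² = +0.0090640
ΔP/P ≈ +0.120748 + 0.0090640 = +0.129812 = +12.9812%.

+12.981%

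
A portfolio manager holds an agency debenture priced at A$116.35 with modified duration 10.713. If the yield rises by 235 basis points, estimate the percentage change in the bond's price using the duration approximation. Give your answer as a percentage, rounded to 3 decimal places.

Duration approximation: ΔP/P ≈ -D_mod · Δy = -10.713 × (+0.0235) = -0.2517555.
As a percentage: -25.17555%.

-25.176%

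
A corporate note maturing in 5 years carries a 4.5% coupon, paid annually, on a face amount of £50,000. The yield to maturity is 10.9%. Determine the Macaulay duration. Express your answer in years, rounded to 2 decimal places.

4.52 years

Periodic yield y = 0.109. Discount each cash flow and weight by its year:
  t   CF        PV=CF/(1+0.109)^t    t·PV
  1     2,250.00     2,028.8548     2,028.8548
  2     2,250.00     1,829.4453     3,658.8906
  3     2,250.00     1,649.6351     4,948.9052
  4     2,250.00     1,487.4978     5,949.9912
  5    52,250.00    31,147.8851   155,739.4255
  Σ                 38,143.3181   172,326.0673
Price P = Σ PV = 38,143.3181.
Macaulay duration = Σ(t·PV) / P = 172,326.0673 / 38,143.3181 = 4.51786 years.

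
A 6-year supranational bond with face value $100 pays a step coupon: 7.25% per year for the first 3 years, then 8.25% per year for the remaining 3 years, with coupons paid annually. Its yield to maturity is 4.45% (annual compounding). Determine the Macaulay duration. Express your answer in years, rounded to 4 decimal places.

Periodic yield y = 0.0445. Discount each cash flow and weight by its year:
  t   CF        PV=CF/(1+0.0445)^t    t·PV
  1         7.25         6.9411         6.9411
  2         7.25         6.6454        13.2908
  3         7.25         6.3623        19.0868
  4         8.25         6.9314        27.7255
  5         8.25         6.6361        33.1804
  6       108.25        83.3637       500.1825
  Σ                    116.8800       600.4072
Price P = Σ PV = 116.8800.
Macaulay duration = Σ(t·PV) / P = 600.4072 / 116.8800 = 5.13695 years.

5.1370 years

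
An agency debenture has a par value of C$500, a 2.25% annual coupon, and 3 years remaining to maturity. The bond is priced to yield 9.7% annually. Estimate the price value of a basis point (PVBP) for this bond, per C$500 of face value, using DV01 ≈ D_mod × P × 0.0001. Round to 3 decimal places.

Periodic yield y = 0.097.
  t   CF        PV=CF/(1+0.097)^t    t·PV
  1        11.25        10.2552        10.2552
  2        11.25         9.3484        18.6969
  3       511.25       387.2696     1,161.8089
  Σ                    406.8733     1,190.7610
P = 406.8733; D_Mac = 2.92661 yrs; D_mod = 2.66783 yrs.
DV01 ≈ 2.66783 × 406.8733 × 0.0001 = 0.108547.

C$0.109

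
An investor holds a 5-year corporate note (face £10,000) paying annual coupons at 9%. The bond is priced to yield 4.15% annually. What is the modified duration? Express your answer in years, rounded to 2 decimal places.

4.14 years

Periodic yield y = 0.0415. First find Macaulay duration:
  t   CF        PV=CF/(1+0.0415)^t    t·PV
  1       900.00       864.1383       864.1383
  2       900.00       829.7055     1,659.4110
  3       900.00       796.6447     2,389.9342
  4       900.00       764.9013     3,059.6053
  5    10,900.00     8,894.6759    44,473.3793
  Σ                 12,150.0657    52,446.4680
P = 12,150.0657; Macaulay duration = 52,446.4680 / 12,150.0657 = 4.31656 years.
Modified duration = D_Mac / (1 + y) = 4.31656 / 1.0415 = 4.14456 years.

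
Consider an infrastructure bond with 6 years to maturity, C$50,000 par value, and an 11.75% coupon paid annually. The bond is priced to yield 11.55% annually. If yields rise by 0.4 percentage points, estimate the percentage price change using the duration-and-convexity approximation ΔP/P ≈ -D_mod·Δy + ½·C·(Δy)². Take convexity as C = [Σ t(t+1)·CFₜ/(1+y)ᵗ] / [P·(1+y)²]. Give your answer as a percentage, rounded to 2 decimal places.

-1.64%

With y = 0.1155:
  t   CF        PV=CF/(1+0.1155)^t    t·PV        t(t+1)·PV
  1     5,875.00     5,266.6965     5,266.6965      10,533.3931
  2     5,875.00     4,721.3775     9,442.7549      28,328.2647
  3     5,875.00     4,232.5212    12,697.5637      50,790.2550
  4     5,875.00     3,794.2817    15,177.1268      75,885.6342
  5     5,875.00     3,401.4179    17,007.0897     102,042.5382
  6    55,875.00    29,000.1396   174,000.8376   1,218,005.8630
  Σ                 50,416.4345   233,592.0693   1,485,585.9482
P = 50,416.4345; D_Mac = 4.63325 yrs; D_mod = 4.15352 yrs; C = 23.68026.
Duration effect: -4.15352 × (+0.004) = -0.016614
Convexity effect: 0.5 × 23.68026 × (0.004)² = +0.0001894
ΔP/P ≈ -0.016614 + 0.0001894 = -0.016425 = -1.6425%.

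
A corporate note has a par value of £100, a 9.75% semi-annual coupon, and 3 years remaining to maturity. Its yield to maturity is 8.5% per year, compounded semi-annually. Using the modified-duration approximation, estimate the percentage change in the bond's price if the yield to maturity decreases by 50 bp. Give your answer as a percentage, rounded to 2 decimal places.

+1.28%

Periodic yield y = 0.0425. Modified duration first:
  t   CF        PV=CF/(1+0.0425)^t    t·PV
  1        4.875         4.6763         4.6763
  2        4.875         4.4856         8.9712
  3        4.875         4.3028        12.9083
  4        4.875         4.1273        16.5094
  5        4.875         3.9591        19.7954
  6      104.875        81.6988       490.1927
  Σ                    103.2498       553.0532
P = 103.2498; D_Mac = 5.35646 half-year periods = 2.67823 yrs; D_mod = 2.67823/(1+0.0425) = 2.56904 yrs.
ΔP/P ≈ -D_mod · Δy = -2.56904 × (-0.005) = +0.012845 = +1.2845%.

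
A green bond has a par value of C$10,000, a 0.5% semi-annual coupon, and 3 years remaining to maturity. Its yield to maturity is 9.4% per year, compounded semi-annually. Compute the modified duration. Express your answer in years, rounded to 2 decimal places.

Periodic yield y = 0.047. First find Macaulay duration:
  t   CF        PV=CF/(1+0.047)^t    t·PV
  1        25.00        23.8777        23.8777
  2        25.00        22.8059        45.6117
  3        25.00        21.7821        65.3463
  4        25.00        20.8043        83.2172
  5        25.00        19.8704        99.3520
  6    10,025.00     7,610.3441    45,662.0643
  Σ                  7,719.4845    45,979.4694
P = 7,719.4845; Macaulay duration = 45,979.4694 / 7,719.4845 = 5.95629 half-year periods = 2.97814 years.
Modified duration = D_Mac / (1 + y) = 2.97814 / 1.047 = 2.84445 years.

2.84 years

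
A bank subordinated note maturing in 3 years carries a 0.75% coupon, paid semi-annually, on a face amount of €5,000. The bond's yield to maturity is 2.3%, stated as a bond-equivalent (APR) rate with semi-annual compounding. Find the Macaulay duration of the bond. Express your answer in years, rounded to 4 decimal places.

2.9713 years

Periodic yield y = 0.0115. Discount each cash flow and weight by its period:
  t   CF        PV=CF/(1+0.0115)^t    t·PV
  1        18.75        18.5368        18.5368
  2        18.75        18.3261        36.6522
  3        18.75        18.1177        54.3532
  4        18.75        17.9117        71.6470
  5        18.75        17.7081        88.5405
  6     5,018.75     4,685.9779    28,115.8677
  Σ                  4,776.5784    28,385.5972
Price P = Σ PV = 4,776.5784.
Macaulay duration = Σ(t·PV) / P = 28,385.5972 / 4,776.5784 = 5.94266 half-year periods.
In years: 5.94266 / 2 = 2.97133 years.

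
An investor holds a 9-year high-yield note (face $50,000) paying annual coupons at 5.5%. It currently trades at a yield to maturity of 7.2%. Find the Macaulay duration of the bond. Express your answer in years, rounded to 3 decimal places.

Periodic yield y = 0.072. Discount each cash flow and weight by its year:
  t   CF        PV=CF/(1+0.072)^t    t·PV
  1     2,750.00     2,565.2985     2,565.2985
  2     2,750.00     2,393.0023     4,786.0047
  3     2,750.00     2,232.2783     6,696.8349
  4     2,750.00     2,082.3492     8,329.3966
  5     2,750.00     1,942.4899     9,712.4494
  6     2,750.00     1,812.0242    10,872.1449
  7     2,750.00     1,690.3210    11,832.2473
  8     2,750.00     1,576.7920    12,614.3361
  9    52,750.00    28,214.3075   253,928.7678
  Σ                 44,508.8629   321,337.4802
Price P = Σ PV = 44,508.8629.
Macaulay duration = Σ(t·PV) / P = 321,337.4802 / 44,508.8629 = 7.21963 years.

7.220 years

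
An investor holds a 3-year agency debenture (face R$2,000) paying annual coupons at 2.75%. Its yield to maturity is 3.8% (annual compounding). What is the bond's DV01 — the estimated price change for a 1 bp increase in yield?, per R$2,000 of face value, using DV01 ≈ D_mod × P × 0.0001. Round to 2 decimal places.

Periodic yield y = 0.038.
  t   CF        PV=CF/(1+0.038)^t    t·PV
  1        55.00        52.9865        52.9865
  2        55.00        51.0467       102.0935
  3     2,055.00     1,837.4679     5,512.4038
  Σ                  1,941.5012     5,667.4837
P = 1,941.5012; D_Mac = 2.91912 yrs; D_mod = 2.81226 yrs.
DV01 ≈ 2.81226 × 1,941.5012 × 0.0001 = 0.546000.

R$0.55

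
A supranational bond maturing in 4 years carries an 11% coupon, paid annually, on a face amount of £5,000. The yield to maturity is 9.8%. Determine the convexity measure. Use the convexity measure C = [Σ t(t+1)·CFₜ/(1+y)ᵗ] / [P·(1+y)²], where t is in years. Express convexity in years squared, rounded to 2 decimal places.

13.60

With y = 0.098:
  t   CF        PV=CF/(1+0.098)^t    t·PV        t(t+1)·PV
  1       550.00       500.9107       500.9107       1,001.8215
  2       550.00       456.2029       912.4057       2,737.2172
  3       550.00       415.4853     1,246.4559       4,985.8237
  4     5,550.00     3,818.4194    15,273.6774      76,368.3871
  Σ                  5,191.0183    17,933.4498      85,093.2494
P = 5,191.0183.
Convexity = Σ t(t+1)·PV / [P·(1+y)²] = 85,093.2494 / (5,191.0183 × 1.205604) = 13.59684.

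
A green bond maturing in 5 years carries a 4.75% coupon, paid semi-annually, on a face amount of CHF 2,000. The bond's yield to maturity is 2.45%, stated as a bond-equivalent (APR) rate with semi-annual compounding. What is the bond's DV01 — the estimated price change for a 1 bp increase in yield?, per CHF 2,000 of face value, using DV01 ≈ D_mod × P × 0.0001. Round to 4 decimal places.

Periodic yield y = 0.01225.
  t   CF        PV=CF/(1+0.01225)^t    t·PV
  1        47.50        46.9252        46.9252
  2        47.50        46.3573        92.7146
  3        47.50        45.7963       137.3889
  4        47.50        45.2421       180.9683
  5        47.50        44.6946       223.4728
  6        47.50        44.1537       264.9221
  7        47.50        43.6193       305.3354
  8        47.50        43.0915       344.7318
  9        47.50        42.5700       383.1299
  10    2,047.50     1,812.7840    18,127.8399
  Σ                  2,215.2338    20,107.4287
P = 2,215.2338; D_Mac = 9.07689 half-year periods = 4.53844 yrs; D_mod = 4.48352 yrs.
DV01 ≈ 4.48352 × 2,215.2338 × 0.0001 = 0.993205.

CHF 0.9932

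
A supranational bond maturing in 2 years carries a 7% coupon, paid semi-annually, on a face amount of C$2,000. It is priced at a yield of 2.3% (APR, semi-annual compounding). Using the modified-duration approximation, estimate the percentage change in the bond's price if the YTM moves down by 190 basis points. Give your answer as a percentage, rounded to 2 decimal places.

+3.58%

Periodic yield y = 0.0115. Modified duration first:
  t   CF        PV=CF/(1+0.0115)^t    t·PV
  1        70.00        69.2042        69.2042
  2        70.00        68.4174       136.8347
  3        70.00        67.6395       202.9185
  4     2,070.00     1,977.4559     7,909.8234
  Σ                  2,182.7169     8,318.7808
P = 2,182.7169; D_Mac = 3.81120 half-year periods = 1.90560 yrs; D_mod = 1.90560/(1+0.0115) = 1.88394 yrs.
ΔP/P ≈ -D_mod · Δy = -1.88394 × (-0.019) = +0.035795 = +3.5795%.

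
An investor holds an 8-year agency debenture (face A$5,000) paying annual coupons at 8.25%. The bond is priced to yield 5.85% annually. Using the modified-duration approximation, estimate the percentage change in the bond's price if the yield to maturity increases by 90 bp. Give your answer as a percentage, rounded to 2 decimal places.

-5.36%

Periodic yield y = 0.0585. Modified duration first:
  t   CF        PV=CF/(1+0.0585)^t    t·PV
  1       412.50       389.7024       389.7024
  2       412.50       368.1648       736.3295
  3       412.50       347.8174     1,043.4523
  4       412.50       328.5947     1,314.3786
  5       412.50       310.4343     1,552.1713
  6       412.50       293.2775     1,759.6651
  7       412.50       277.0690     1,939.4829
  8     5,412.50     3,434.5592    27,476.4739
  Σ                  5,749.6193    36,211.6561
P = 5,749.6193; D_Mac = 6.29810 yrs; D_mod = 6.29810/(1+0.0585) = 5.95002 yrs.
ΔP/P ≈ -D_mod · Δy = -5.95002 × (+0.009) = -0.053550 = -5.3550%.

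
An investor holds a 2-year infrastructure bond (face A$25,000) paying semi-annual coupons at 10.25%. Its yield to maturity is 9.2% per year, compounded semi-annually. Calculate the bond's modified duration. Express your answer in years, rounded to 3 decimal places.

1.778 years

Periodic yield y = 0.046. First find Macaulay duration:
  t   CF        PV=CF/(1+0.046)^t    t·PV
  1     1,281.25     1,224.9044     1,224.9044
  2     1,281.25     1,171.0367     2,342.0734
  3     1,281.25     1,119.5380     3,358.6139
  4    26,281.25    21,954.2841    87,817.1363
  Σ                 25,469.7631    94,742.7280
P = 25,469.7631; Macaulay duration = 94,742.7280 / 25,469.7631 = 3.71981 half-year periods = 1.85991 years.
Modified duration = D_Mac / (1 + y) = 1.85991 / 1.046 = 1.77811 years.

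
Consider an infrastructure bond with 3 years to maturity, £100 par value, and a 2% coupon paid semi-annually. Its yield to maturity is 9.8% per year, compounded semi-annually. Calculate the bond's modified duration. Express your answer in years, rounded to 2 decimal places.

2.78 years

Periodic yield y = 0.049. First find Macaulay duration:
  t   CF        PV=CF/(1+0.049)^t    t·PV
  1         1.00         0.9533         0.9533
  2         1.00         0.9088         1.8175
  3         1.00         0.8663         2.5989
  4         1.00         0.8258         3.3034
  5         1.00         0.7873         3.9363
  6       101.00        75.7999       454.7992
  Σ                     80.1413       467.4087
P = 80.1413; Macaulay duration = 467.4087 / 80.1413 = 5.83230 half-year periods = 2.91615 years.
Modified duration = D_Mac / (1 + y) = 2.91615 / 1.049 = 2.77994 years.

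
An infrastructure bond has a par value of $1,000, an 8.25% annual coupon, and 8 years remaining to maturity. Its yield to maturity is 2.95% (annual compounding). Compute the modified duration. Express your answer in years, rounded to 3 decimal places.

Periodic yield y = 0.0295. First find Macaulay duration:
  t   CF        PV=CF/(1+0.0295)^t    t·PV
  1        82.50        80.1360        80.1360
  2        82.50        77.8397       155.6794
  3        82.50        75.6092       226.8277
  4        82.50        73.4427       293.7707
  5        82.50        71.3382       356.6910
  6        82.50        69.2940       415.7642
  7        82.50        67.3084       471.1590
  8     1,082.50       857.8613     6,862.8907
  Σ                  1,372.8297     8,862.9189
P = 1,372.8297; Macaulay duration = 8,862.9189 / 1,372.8297 = 6.45595 years.
Modified duration = D_Mac / (1 + y) = 6.45595 / 1.0295 = 6.27096 years.

6.271 years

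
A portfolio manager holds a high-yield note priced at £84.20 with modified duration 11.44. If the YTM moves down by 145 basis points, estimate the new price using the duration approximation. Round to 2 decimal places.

£98.17

Duration approximation: ΔP/P ≈ -D_mod · Δy = -11.44 × (-0.0145) = +0.165880.
New price ≈ 84.20 × (1 + 0.165880) = 98.167096.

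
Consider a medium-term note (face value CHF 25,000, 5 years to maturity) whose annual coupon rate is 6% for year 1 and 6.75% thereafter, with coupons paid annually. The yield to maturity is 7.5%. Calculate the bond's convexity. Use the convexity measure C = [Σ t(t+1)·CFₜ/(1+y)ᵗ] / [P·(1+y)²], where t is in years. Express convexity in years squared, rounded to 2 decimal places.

21.96

With y = 0.075:
  t   CF        PV=CF/(1+0.075)^t    t·PV        t(t+1)·PV
  1     1,500.00     1,395.3488     1,395.3488       2,790.6977
  2     1,687.50     1,460.2488     2,920.4976       8,761.4927
  3     1,687.50     1,358.3710     4,075.1129      16,300.4515
  4     1,687.50     1,263.6009     5,054.4036      25,272.0179
  5    26,687.50    18,589.4085    92,947.0425     557,682.2550
  Σ                 24,066.9780   106,392.4054     610,806.9148
P = 24,066.9780.
Convexity = Σ t(t+1)·PV / [P·(1+y)²] = 610,806.9148 / (24,066.9780 × 1.155625) = 21.96167.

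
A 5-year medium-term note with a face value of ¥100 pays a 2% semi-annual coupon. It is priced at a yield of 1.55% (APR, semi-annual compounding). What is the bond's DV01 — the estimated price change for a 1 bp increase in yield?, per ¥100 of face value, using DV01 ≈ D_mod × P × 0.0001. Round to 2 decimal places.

¥0.05

Periodic yield y = 0.00775.
  t   CF        PV=CF/(1+0.00775)^t    t·PV
  1         1.00         0.9923         0.9923
  2         1.00         0.9847         1.9694
  3         1.00         0.9771         2.9313
  4         1.00         0.9696         3.8784
  5         1.00         0.9621         4.8107
  6         1.00         0.9547         5.7284
  7         1.00         0.9474         6.6318
  8         1.00         0.9401         7.5209
  9         1.00         0.9329         8.3959
  10      101.00        93.4961       934.9606
  Σ                    102.1570       977.8195
P = 102.1570; D_Mac = 9.57173 half-year periods = 4.78587 yrs; D_mod = 4.74906 yrs.
DV01 ≈ 4.74906 × 102.1570 × 0.0001 = 0.048515.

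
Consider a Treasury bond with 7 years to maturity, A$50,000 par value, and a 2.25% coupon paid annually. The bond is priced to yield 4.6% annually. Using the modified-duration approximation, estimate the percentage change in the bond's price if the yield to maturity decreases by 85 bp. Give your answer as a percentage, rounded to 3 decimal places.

Periodic yield y = 0.046. Modified duration first:
  t   CF        PV=CF/(1+0.046)^t    t·PV
  1     1,125.00     1,075.5258     1,075.5258
  2     1,125.00     1,028.2274     2,056.4547
  3     1,125.00       983.0089     2,949.0268
  4     1,125.00       939.7791     3,759.1164
  5     1,125.00       898.4504     4,492.2519
  6     1,125.00       858.9392     5,153.6351
  7    51,125.00    37,317.4130   261,221.8912
  Σ                 43,101.3438   280,707.9020
P = 43,101.3438; D_Mac = 6.51274 yrs; D_mod = 6.51274/(1+0.046) = 6.22633 yrs.
ΔP/P ≈ -D_mod · Δy = -6.22633 × (-0.0085) = +0.052924 = +5.2924%.

+5.292%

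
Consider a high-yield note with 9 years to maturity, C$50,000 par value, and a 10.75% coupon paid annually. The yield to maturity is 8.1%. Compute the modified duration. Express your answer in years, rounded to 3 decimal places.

5.928 years

Periodic yield y = 0.081. First find Macaulay duration:
  t   CF        PV=CF/(1+0.081)^t    t·PV
  1     5,375.00     4,972.2479     4,972.2479
  2     5,375.00     4,599.6743     9,199.3486
  3     5,375.00     4,255.0179    12,765.0536
  4     5,375.00     3,936.1867    15,744.7469
  5     5,375.00     3,641.2458    18,206.2291
  6     5,375.00     3,368.4050    20,210.4301
  7     5,375.00     3,116.0083    21,812.0584
  8     5,375.00     2,882.5239    23,060.1912
  9    55,375.00    27,471.5076   247,243.5684
  Σ                 58,242.8175   373,213.8742
P = 58,242.8175; Macaulay duration = 373,213.8742 / 58,242.8175 = 6.40790 years.
Modified duration = D_Mac / (1 + y) = 6.40790 / 1.081 = 5.92775 years.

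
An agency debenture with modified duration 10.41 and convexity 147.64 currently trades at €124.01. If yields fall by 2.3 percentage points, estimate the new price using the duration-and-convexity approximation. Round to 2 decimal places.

Duration effect: -D_mod·Δy = -10.41 × (-0.023) = +0.239430
Convexity effect: ½·C·(Δy)² = 0.5 × 147.64 × (-0.023)² = +0.03905078
ΔP/P ≈ +0.239430 + 0.03905078 = +0.27848078
New price ≈ 124.01 × (1 + 0.27848078) = 158.5444015278.

€158.54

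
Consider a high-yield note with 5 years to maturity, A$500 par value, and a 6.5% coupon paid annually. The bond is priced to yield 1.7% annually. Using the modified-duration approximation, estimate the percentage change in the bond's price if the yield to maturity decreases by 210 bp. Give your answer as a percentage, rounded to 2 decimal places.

+9.27%

Periodic yield y = 0.017. Modified duration first:
  t   CF        PV=CF/(1+0.017)^t    t·PV
  1        32.50        31.9567        31.9567
  2        32.50        31.4226        62.8451
  3        32.50        30.8973        92.6919
  4        32.50        30.3808       121.5233
  5       532.50       489.4573     2,447.2867
  Σ                    614.1148     2,756.3037
P = 614.1148; D_Mac = 4.48826 yrs; D_mod = 4.48826/(1+0.017) = 4.41323 yrs.
ΔP/P ≈ -D_mod · Δy = -4.41323 × (-0.021) = +0.092678 = +9.2678%.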